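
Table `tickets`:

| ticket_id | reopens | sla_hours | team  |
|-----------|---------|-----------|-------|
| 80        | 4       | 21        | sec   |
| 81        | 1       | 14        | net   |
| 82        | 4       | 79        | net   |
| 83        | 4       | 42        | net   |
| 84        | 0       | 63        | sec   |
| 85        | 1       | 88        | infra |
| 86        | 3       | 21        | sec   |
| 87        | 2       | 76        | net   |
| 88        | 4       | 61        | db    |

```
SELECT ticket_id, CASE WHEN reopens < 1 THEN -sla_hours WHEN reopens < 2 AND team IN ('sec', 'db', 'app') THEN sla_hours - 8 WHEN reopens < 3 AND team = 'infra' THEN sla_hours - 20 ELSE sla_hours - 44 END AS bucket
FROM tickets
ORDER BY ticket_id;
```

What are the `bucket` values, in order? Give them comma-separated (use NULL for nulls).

ticket_id=80: ELSE → -23
ticket_id=81: ELSE → -30
ticket_id=82: ELSE → 35
ticket_id=83: ELSE → -2
ticket_id=84: reopens < 1 → -63
ticket_id=85: reopens < 3 AND team = 'infra' → 68
ticket_id=86: ELSE → -23
ticket_id=87: ELSE → 32
ticket_id=88: ELSE → 17

-23, -30, 35, -2, -63, 68, -23, 32, 17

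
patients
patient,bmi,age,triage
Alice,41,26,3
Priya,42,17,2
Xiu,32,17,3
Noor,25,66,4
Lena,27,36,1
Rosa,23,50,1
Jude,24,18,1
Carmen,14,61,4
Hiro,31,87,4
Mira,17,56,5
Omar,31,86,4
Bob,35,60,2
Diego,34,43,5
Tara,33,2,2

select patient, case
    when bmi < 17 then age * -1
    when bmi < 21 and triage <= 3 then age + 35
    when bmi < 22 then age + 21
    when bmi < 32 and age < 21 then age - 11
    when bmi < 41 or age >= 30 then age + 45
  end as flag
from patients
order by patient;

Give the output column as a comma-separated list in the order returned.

patient=Alice: (no match → NULL) → NULL
patient=Bob: bmi < 41 or age >= 30 → 105
patient=Carmen: bmi < 17 → -61
patient=Diego: bmi < 41 or age >= 30 → 88
patient=Hiro: bmi < 41 or age >= 30 → 132
patient=Jude: bmi < 32 and age < 21 → 7
patient=Lena: bmi < 41 or age >= 30 → 81
patient=Mira: bmi < 22 → 77
patient=Noor: bmi < 41 or age >= 30 → 111
patient=Omar: bmi < 41 or age >= 30 → 131
patient=Priya: (no match → NULL) → NULL
patient=Rosa: bmi < 41 or age >= 30 → 95
patient=Tara: bmi < 41 or age >= 30 → 47
patient=Xiu: bmi < 41 or age >= 30 → 62

NULL, 105, -61, 88, 132, 7, 81, 77, 111, 131, NULL, 95, 47, 62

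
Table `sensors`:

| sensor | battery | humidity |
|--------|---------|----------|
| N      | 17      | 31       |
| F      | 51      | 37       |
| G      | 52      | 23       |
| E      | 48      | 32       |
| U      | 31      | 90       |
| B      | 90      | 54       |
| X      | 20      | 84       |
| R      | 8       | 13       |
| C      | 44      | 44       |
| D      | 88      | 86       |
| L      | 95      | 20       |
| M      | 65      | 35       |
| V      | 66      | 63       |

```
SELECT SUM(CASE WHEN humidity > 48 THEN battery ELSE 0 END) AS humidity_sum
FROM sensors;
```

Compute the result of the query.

sensor=N: ✗
sensor=F: ✗
sensor=G: ✗
sensor=E: ✗
sensor=U: ✓ → 31
sensor=B: ✓ → 90
sensor=X: ✓ → 20
sensor=R: ✗
sensor=C: ✗
sensor=D: ✓ → 88
sensor=L: ✗
sensor=M: ✗
sensor=V: ✓ → 66
humidity_sum = 31 + 90 + 20 + 88 + 66 = 295

295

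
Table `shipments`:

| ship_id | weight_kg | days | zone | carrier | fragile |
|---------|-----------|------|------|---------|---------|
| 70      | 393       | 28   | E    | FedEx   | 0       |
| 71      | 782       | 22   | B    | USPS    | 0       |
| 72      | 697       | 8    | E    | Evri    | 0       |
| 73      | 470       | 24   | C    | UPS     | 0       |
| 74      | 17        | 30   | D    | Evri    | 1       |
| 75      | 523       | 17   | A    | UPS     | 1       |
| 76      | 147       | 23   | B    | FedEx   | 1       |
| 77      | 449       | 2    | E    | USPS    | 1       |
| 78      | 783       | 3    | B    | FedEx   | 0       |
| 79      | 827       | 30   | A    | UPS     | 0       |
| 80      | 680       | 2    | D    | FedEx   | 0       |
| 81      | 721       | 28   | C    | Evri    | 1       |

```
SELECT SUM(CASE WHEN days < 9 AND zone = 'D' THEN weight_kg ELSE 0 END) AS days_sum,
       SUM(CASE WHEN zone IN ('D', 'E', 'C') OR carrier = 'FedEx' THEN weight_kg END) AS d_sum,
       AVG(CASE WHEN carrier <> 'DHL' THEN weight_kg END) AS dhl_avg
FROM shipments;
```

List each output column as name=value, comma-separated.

days_sum=680, d_sum=4357, dhl_avg=540.75

[days_sum: days < 9 AND zone = 'D']
ship_id=70: ✗
ship_id=71: ✗
ship_id=72: ✗
ship_id=73: ✗
ship_id=74: ✗
ship_id=75: ✗
ship_id=76: ✗
ship_id=77: ✗
ship_id=78: ✗
ship_id=79: ✗
ship_id=80: ✓ → 680
ship_id=81: ✗
days_sum = 680
—
[d_sum: zone IN ('D', 'E', 'C') OR carrier = 'FedEx']
ship_id=70: ✓ → 393
ship_id=71: ✗
ship_id=72: ✓ → 697
ship_id=73: ✓ → 470
ship_id=74: ✓ → 17
ship_id=75: ✗
ship_id=76: ✓ → 147
ship_id=77: ✓ → 449
ship_id=78: ✓ → 783
ship_id=79: ✗
ship_id=80: ✓ → 680
ship_id=81: ✓ → 721
d_sum = 393 + 697 + 470 + 17 + 147 + 449 + 783 + 680 + 721 = 4357
—
[dhl_avg: carrier <> 'DHL']
ship_id=70: ✓ → 393
ship_id=71: ✓ → 782
ship_id=72: ✓ → 697
ship_id=73: ✓ → 470
ship_id=74: ✓ → 17
ship_id=75: ✓ → 523
ship_id=76: ✓ → 147
ship_id=77: ✓ → 449
ship_id=78: ✓ → 783
ship_id=79: ✓ → 827
ship_id=80: ✓ → 680
ship_id=81: ✓ → 721
dhl_avg = (393 + 782 + 697 + 470 + 17 + 523 + 147 + 449 + 783 + 827 + 680 + 721) / 12 = 540.75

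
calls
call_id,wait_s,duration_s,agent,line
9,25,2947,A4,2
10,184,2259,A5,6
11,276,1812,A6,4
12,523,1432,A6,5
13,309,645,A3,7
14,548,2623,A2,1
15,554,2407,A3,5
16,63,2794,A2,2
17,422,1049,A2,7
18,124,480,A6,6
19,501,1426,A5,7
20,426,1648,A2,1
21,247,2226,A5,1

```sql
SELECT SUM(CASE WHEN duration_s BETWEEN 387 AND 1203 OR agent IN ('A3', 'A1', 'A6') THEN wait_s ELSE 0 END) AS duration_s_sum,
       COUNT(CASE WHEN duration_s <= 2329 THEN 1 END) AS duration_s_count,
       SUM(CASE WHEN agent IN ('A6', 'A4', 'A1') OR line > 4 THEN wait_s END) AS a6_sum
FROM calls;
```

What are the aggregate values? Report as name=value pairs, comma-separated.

[duration_s_sum: duration_s BETWEEN 387 AND 1203 OR agent IN ('A3', 'A1', 'A6')]
call_id=9: ✗
call_id=10: ✗
call_id=11: ✓ → 276
call_id=12: ✓ → 523
call_id=13: ✓ → 309
call_id=14: ✗
call_id=15: ✓ → 554
call_id=16: ✗
call_id=17: ✓ → 422
call_id=18: ✓ → 124
call_id=19: ✗
call_id=20: ✗
call_id=21: ✗
duration_s_sum = 276 + 523 + 309 + 554 + 422 + 124 = 2208
—
[duration_s_count: duration_s <= 2329]
call_id=9: ✗
call_id=10: ✓ → 1
call_id=11: ✓ → 1
call_id=12: ✓ → 1
call_id=13: ✓ → 1
call_id=14: ✗
call_id=15: ✗
call_id=16: ✗
call_id=17: ✓ → 1
call_id=18: ✓ → 1
call_id=19: ✓ → 1
call_id=20: ✓ → 1
call_id=21: ✓ → 1
duration_s_count = COUNT(1, 1, 1, 1, 1, 1, 1, 1, 1) = 9
—
[a6_sum: agent IN ('A6', 'A4', 'A1') OR line > 4]
call_id=9: ✓ → 25
call_id=10: ✓ → 184
call_id=11: ✓ → 276
call_id=12: ✓ → 523
call_id=13: ✓ → 309
call_id=14: ✗
call_id=15: ✓ → 554
call_id=16: ✗
call_id=17: ✓ → 422
call_id=18: ✓ → 124
call_id=19: ✓ → 501
call_id=20: ✗
call_id=21: ✗
a6_sum = 25 + 184 + 276 + 523 + 309 + 554 + 422 + 124 + 501 = 2918

duration_s_sum=2208, duration_s_count=9, a6_sum=2918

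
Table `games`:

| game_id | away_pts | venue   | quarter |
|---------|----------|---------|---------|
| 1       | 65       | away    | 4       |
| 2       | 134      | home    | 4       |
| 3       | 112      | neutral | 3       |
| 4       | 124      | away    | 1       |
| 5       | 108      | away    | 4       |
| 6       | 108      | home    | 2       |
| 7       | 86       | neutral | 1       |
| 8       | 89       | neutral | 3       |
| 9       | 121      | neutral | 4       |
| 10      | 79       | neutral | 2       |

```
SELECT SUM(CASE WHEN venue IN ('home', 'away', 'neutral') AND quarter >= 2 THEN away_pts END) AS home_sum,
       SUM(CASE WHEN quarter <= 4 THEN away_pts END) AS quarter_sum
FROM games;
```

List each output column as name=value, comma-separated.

[home_sum: venue IN ('home', 'away', 'neutral') AND quarter >= 2]
game_id=1: ✓ → 65
game_id=2: ✓ → 134
game_id=3: ✓ → 112
game_id=4: ✗
game_id=5: ✓ → 108
game_id=6: ✓ → 108
game_id=7: ✗
game_id=8: ✓ → 89
game_id=9: ✓ → 121
game_id=10: ✓ → 79
home_sum = 65 + 134 + 112 + 108 + 108 + 89 + 121 + 79 = 816
—
[quarter_sum: quarter <= 4]
game_id=1: ✓ → 65
game_id=2: ✓ → 134
game_id=3: ✓ → 112
game_id=4: ✓ → 124
game_id=5: ✓ → 108
game_id=6: ✓ → 108
game_id=7: ✓ → 86
game_id=8: ✓ → 89
game_id=9: ✓ → 121
game_id=10: ✓ → 79
quarter_sum = 65 + 134 + 112 + 124 + 108 + 108 + 86 + 89 + 121 + 79 = 1026

home_sum=816, quarter_sum=1026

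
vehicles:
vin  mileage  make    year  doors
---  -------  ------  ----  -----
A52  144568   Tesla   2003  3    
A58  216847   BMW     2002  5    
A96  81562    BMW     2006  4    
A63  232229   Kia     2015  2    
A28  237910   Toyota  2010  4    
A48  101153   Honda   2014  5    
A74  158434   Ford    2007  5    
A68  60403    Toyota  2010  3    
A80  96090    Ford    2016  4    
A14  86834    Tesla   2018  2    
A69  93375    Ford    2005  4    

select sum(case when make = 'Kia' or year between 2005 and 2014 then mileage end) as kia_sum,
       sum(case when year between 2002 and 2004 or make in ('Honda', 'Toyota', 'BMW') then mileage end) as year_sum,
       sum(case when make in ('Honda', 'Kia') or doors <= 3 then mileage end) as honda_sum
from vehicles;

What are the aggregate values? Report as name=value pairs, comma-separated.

[kia_sum: make = 'Kia' or year between 2005 and 2014]
vin=A52: ✗
vin=A58: ✗
vin=A96: ✓ → 81562
vin=A63: ✓ → 232229
vin=A28: ✓ → 237910
vin=A48: ✓ → 101153
vin=A74: ✓ → 158434
vin=A68: ✓ → 60403
vin=A80: ✗
vin=A14: ✗
vin=A69: ✓ → 93375
kia_sum = 81562 + 232229 + 237910 + 101153 + 158434 + 60403 + 93375 = 965066
—
[year_sum: year between 2002 and 2004 or make in ('Honda', 'Toyota', 'BMW')]
vin=A52: ✓ → 144568
vin=A58: ✓ → 216847
vin=A96: ✓ → 81562
vin=A63: ✗
vin=A28: ✓ → 237910
vin=A48: ✓ → 101153
vin=A74: ✗
vin=A68: ✓ → 60403
vin=A80: ✗
vin=A14: ✗
vin=A69: ✗
year_sum = 144568 + 216847 + 81562 + 237910 + 101153 + 60403 = 842443
—
[honda_sum: make in ('Honda', 'Kia') or doors <= 3]
vin=A52: ✓ → 144568
vin=A58: ✗
vin=A96: ✗
vin=A63: ✓ → 232229
vin=A28: ✗
vin=A48: ✓ → 101153
vin=A74: ✗
vin=A68: ✓ → 60403
vin=A80: ✗
vin=A14: ✓ → 86834
vin=A69: ✗
honda_sum = 144568 + 232229 + 101153 + 60403 + 86834 = 625187

kia_sum=965066, year_sum=842443, honda_sum=625187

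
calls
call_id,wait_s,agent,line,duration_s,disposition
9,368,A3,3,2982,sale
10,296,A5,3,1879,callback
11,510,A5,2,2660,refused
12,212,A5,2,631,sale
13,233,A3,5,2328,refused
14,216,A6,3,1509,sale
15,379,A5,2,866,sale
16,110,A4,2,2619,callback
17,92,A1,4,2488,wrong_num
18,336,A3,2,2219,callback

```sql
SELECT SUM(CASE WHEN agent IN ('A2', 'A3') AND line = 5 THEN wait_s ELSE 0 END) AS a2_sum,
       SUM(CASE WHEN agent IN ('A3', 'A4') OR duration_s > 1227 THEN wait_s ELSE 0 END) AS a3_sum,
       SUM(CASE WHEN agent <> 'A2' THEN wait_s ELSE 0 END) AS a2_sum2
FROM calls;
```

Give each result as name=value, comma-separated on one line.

a2_sum=233, a3_sum=2161, a2_sum2=2752

[a2_sum: agent IN ('A2', 'A3') AND line = 5]
call_id=9: ✗
call_id=10: ✗
call_id=11: ✗
call_id=12: ✗
call_id=13: ✓ → 233
call_id=14: ✗
call_id=15: ✗
call_id=16: ✗
call_id=17: ✗
call_id=18: ✗
a2_sum = 233
—
[a3_sum: agent IN ('A3', 'A4') OR duration_s > 1227]
call_id=9: ✓ → 368
call_id=10: ✓ → 296
call_id=11: ✓ → 510
call_id=12: ✗
call_id=13: ✓ → 233
call_id=14: ✓ → 216
call_id=15: ✗
call_id=16: ✓ → 110
call_id=17: ✓ → 92
call_id=18: ✓ → 336
a3_sum = 368 + 296 + 510 + 233 + 216 + 110 + 92 + 336 = 2161
—
[a2_sum2: agent <> 'A2']
call_id=9: ✓ → 368
call_id=10: ✓ → 296
call_id=11: ✓ → 510
call_id=12: ✓ → 212
call_id=13: ✓ → 233
call_id=14: ✓ → 216
call_id=15: ✓ → 379
call_id=16: ✓ → 110
call_id=17: ✓ → 92
call_id=18: ✓ → 336
a2_sum2 = 368 + 296 + 510 + 212 + 233 + 216 + 379 + 110 + 92 + 336 = 2752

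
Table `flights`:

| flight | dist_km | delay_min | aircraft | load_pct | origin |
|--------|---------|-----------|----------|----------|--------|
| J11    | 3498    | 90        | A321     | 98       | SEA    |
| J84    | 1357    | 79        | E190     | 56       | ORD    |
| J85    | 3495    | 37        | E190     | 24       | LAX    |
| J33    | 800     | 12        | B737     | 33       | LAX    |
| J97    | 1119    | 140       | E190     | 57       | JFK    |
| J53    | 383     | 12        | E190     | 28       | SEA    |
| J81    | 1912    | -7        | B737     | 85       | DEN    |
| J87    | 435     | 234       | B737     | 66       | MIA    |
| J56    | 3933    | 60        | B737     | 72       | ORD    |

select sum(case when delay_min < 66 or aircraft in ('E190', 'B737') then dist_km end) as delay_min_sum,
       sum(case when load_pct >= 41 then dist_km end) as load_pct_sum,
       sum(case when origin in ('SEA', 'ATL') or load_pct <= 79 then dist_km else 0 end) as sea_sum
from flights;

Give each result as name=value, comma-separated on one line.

[delay_min_sum: delay_min < 66 or aircraft in ('E190', 'B737')]
flight=J11: ✗
flight=J84: ✓ → 1357
flight=J85: ✓ → 3495
flight=J33: ✓ → 800
flight=J97: ✓ → 1119
flight=J53: ✓ → 383
flight=J81: ✓ → 1912
flight=J87: ✓ → 435
flight=J56: ✓ → 3933
delay_min_sum = 1357 + 3495 + 800 + 1119 + 383 + 1912 + 435 + 3933 = 13434
—
[load_pct_sum: load_pct >= 41]
flight=J11: ✓ → 3498
flight=J84: ✓ → 1357
flight=J85: ✗
flight=J33: ✗
flight=J97: ✓ → 1119
flight=J53: ✗
flight=J81: ✓ → 1912
flight=J87: ✓ → 435
flight=J56: ✓ → 3933
load_pct_sum = 3498 + 1357 + 1119 + 1912 + 435 + 3933 = 12254
—
[sea_sum: origin in ('SEA', 'ATL') or load_pct <= 79]
flight=J11: ✓ → 3498
flight=J84: ✓ → 1357
flight=J85: ✓ → 3495
flight=J33: ✓ → 800
flight=J97: ✓ → 1119
flight=J53: ✓ → 383
flight=J81: ✗
flight=J87: ✓ → 435
flight=J56: ✓ → 3933
sea_sum = 3498 + 1357 + 3495 + 800 + 1119 + 383 + 435 + 3933 = 15020

delay_min_sum=13434, load_pct_sum=12254, sea_sum=15020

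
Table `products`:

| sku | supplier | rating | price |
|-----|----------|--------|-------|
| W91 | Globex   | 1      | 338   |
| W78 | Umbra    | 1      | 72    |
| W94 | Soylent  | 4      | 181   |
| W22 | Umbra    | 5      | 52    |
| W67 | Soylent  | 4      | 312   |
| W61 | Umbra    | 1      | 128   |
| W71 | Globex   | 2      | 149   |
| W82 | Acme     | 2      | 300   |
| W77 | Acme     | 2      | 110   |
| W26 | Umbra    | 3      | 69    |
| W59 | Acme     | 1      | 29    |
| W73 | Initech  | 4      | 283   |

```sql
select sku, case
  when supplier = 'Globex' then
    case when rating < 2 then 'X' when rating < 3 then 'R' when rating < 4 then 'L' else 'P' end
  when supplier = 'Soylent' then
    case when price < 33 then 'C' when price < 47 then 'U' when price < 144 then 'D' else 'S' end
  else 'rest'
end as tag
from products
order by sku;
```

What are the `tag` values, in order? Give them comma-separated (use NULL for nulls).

sku=W22: supplier='Umbra' → outer ELSE → rest
sku=W26: supplier='Umbra' → outer ELSE → rest
sku=W59: supplier='Acme' → outer ELSE → rest
sku=W61: supplier='Umbra' → outer ELSE → rest
sku=W67: supplier='Soylent' → inner[ELSE] → S
sku=W71: supplier='Globex' → inner[rating < 3] → R
sku=W73: supplier='Initech' → outer ELSE → rest
sku=W77: supplier='Acme' → outer ELSE → rest
sku=W78: supplier='Umbra' → outer ELSE → rest
sku=W82: supplier='Acme' → outer ELSE → rest
sku=W91: supplier='Globex' → inner[rating < 2] → X
sku=W94: supplier='Soylent' → inner[ELSE] → S

rest, rest, rest, rest, S, R, rest, rest, rest, rest, X, S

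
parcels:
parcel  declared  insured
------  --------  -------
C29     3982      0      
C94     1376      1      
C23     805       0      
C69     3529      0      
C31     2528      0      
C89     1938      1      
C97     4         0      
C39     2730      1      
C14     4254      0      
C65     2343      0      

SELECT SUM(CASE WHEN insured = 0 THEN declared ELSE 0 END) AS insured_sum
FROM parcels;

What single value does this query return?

parcel=C29: ✓ → 3982
parcel=C94: ✗
parcel=C23: ✓ → 805
parcel=C69: ✓ → 3529
parcel=C31: ✓ → 2528
parcel=C89: ✗
parcel=C97: ✓ → 4
parcel=C39: ✗
parcel=C14: ✓ → 4254
parcel=C65: ✓ → 2343
insured_sum = 3982 + 805 + 3529 + 2528 + 4 + 4254 + 2343 = 17445

17445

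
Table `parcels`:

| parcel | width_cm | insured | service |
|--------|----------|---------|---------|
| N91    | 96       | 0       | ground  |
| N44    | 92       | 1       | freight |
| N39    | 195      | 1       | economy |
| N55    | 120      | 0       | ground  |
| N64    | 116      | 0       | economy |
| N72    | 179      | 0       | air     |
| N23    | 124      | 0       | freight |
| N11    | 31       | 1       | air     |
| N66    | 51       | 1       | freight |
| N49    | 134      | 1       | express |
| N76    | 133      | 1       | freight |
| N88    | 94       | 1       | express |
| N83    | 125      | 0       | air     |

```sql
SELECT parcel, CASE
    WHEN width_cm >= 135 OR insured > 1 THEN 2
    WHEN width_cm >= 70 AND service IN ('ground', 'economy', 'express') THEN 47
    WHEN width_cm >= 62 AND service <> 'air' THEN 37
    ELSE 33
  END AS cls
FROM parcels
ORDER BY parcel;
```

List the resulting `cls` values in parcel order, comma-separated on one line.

parcel=N11: ELSE → 33
parcel=N23: width_cm >= 62 AND service <> 'air' → 37
parcel=N39: width_cm >= 135 OR insured > 1 → 2
parcel=N44: width_cm >= 62 AND service <> 'air' → 37
parcel=N49: width_cm >= 70 AND service IN ('ground', 'economy', 'express') → 47
parcel=N55: width_cm >= 70 AND service IN ('ground', 'economy', 'express') → 47
parcel=N64: width_cm >= 70 AND service IN ('ground', 'economy', 'express') → 47
parcel=N66: ELSE → 33
parcel=N72: width_cm >= 135 OR insured > 1 → 2
parcel=N76: width_cm >= 62 AND service <> 'air' → 37
parcel=N83: ELSE → 33
parcel=N88: width_cm >= 70 AND service IN ('ground', 'economy', 'express') → 47
parcel=N91: width_cm >= 70 AND service IN ('ground', 'economy', 'express') → 47

33, 37, 2, 37, 47, 47, 47, 33, 2, 37, 33, 47, 47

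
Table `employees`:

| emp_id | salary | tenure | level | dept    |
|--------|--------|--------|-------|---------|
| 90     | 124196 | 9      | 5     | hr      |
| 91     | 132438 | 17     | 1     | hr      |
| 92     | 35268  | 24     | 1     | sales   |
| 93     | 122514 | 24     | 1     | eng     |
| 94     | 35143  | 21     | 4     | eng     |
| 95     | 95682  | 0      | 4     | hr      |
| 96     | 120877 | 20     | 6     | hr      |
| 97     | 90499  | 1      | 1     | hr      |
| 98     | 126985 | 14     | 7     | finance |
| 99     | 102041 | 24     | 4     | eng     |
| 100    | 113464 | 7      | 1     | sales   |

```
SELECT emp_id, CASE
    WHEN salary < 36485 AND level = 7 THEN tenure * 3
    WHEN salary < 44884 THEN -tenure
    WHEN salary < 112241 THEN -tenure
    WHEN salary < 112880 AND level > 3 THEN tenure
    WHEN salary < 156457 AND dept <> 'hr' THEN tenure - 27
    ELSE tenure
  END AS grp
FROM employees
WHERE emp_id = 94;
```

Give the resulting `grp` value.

emp_id = 94: salary=35143, tenure=21, level=4, dept=eng.
salary < 36485 AND level = 7 → false
salary < 44884 → true → -21

-21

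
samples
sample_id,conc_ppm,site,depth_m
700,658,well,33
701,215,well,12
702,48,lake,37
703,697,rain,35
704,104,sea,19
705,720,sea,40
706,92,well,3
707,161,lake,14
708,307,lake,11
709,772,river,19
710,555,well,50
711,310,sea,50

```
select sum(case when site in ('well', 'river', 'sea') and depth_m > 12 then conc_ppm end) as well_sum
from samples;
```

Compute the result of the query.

3119

sample_id=700: ✓ → 658
sample_id=701: ✗
sample_id=702: ✗
sample_id=703: ✗
sample_id=704: ✓ → 104
sample_id=705: ✓ → 720
sample_id=706: ✗
sample_id=707: ✗
sample_id=708: ✗
sample_id=709: ✓ → 772
sample_id=710: ✓ → 555
sample_id=711: ✓ → 310
well_sum = 658 + 104 + 720 + 772 + 555 + 310 = 3119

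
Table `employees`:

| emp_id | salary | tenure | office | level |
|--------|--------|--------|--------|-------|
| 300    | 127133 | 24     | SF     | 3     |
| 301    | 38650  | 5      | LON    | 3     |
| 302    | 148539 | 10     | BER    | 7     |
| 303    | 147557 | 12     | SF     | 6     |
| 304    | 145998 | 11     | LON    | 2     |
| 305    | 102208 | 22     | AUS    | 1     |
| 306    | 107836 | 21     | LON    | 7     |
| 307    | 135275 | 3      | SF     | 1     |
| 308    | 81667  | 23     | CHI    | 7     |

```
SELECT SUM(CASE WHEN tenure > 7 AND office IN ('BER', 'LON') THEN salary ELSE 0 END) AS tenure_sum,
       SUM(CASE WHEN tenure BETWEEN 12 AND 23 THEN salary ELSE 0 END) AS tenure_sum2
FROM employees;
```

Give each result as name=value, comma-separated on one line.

tenure_sum=402373, tenure_sum2=439268

[tenure_sum: tenure > 7 AND office IN ('BER', 'LON')]
emp_id=300: ✗
emp_id=301: ✗
emp_id=302: ✓ → 148539
emp_id=303: ✗
emp_id=304: ✓ → 145998
emp_id=305: ✗
emp_id=306: ✓ → 107836
emp_id=307: ✗
emp_id=308: ✗
tenure_sum = 148539 + 145998 + 107836 = 402373
—
[tenure_sum2: tenure BETWEEN 12 AND 23]
emp_id=300: ✗
emp_id=301: ✗
emp_id=302: ✗
emp_id=303: ✓ → 147557
emp_id=304: ✗
emp_id=305: ✓ → 102208
emp_id=306: ✓ → 107836
emp_id=307: ✗
emp_id=308: ✓ → 81667
tenure_sum2 = 147557 + 102208 + 107836 + 81667 = 439268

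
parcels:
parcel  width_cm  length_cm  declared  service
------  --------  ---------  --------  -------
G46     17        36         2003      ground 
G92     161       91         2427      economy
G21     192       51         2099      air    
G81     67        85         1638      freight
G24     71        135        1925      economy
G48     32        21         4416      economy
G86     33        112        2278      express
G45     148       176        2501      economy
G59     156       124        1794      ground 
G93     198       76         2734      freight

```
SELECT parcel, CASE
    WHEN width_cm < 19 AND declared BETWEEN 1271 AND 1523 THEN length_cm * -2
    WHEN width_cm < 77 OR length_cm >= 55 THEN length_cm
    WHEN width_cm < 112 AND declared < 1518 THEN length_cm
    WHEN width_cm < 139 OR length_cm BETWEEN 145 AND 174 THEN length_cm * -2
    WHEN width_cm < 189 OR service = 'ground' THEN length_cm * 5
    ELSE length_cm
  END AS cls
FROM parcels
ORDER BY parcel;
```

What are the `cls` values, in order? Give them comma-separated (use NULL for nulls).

51, 135, 176, 36, 21, 124, 85, 112, 91, 76

parcel=G21: ELSE → 51
parcel=G24: width_cm < 77 OR length_cm >= 55 → 135
parcel=G45: width_cm < 77 OR length_cm >= 55 → 176
parcel=G46: width_cm < 77 OR length_cm >= 55 → 36
parcel=G48: width_cm < 77 OR length_cm >= 55 → 21
parcel=G59: width_cm < 77 OR length_cm >= 55 → 124
parcel=G81: width_cm < 77 OR length_cm >= 55 → 85
parcel=G86: width_cm < 77 OR length_cm >= 55 → 112
parcel=G92: width_cm < 77 OR length_cm >= 55 → 91
parcel=G93: width_cm < 77 OR length_cm >= 55 → 76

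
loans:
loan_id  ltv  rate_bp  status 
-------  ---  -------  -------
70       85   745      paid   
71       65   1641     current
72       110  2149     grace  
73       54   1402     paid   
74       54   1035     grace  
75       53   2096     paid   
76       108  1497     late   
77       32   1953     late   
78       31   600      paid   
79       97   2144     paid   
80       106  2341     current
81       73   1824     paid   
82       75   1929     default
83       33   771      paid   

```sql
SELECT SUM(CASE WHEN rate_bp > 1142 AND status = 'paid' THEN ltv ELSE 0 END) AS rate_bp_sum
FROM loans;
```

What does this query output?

277

loan_id=70: ✗
loan_id=71: ✗
loan_id=72: ✗
loan_id=73: ✓ → 54
loan_id=74: ✗
loan_id=75: ✓ → 53
loan_id=76: ✗
loan_id=77: ✗
loan_id=78: ✗
loan_id=79: ✓ → 97
loan_id=80: ✗
loan_id=81: ✓ → 73
loan_id=82: ✗
loan_id=83: ✗
rate_bp_sum = 54 + 53 + 97 + 73 = 277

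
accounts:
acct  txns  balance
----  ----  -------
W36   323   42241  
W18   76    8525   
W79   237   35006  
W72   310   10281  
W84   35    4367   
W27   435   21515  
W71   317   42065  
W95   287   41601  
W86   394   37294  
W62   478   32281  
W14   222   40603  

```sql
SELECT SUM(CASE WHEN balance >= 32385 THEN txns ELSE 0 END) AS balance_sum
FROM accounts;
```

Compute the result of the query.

1780

acct=W36: ✓ → 323
acct=W18: ✗
acct=W79: ✓ → 237
acct=W72: ✗
acct=W84: ✗
acct=W27: ✗
acct=W71: ✓ → 317
acct=W95: ✓ → 287
acct=W86: ✓ → 394
acct=W62: ✗
acct=W14: ✓ → 222
balance_sum = 323 + 237 + 317 + 287 + 394 + 222 = 1780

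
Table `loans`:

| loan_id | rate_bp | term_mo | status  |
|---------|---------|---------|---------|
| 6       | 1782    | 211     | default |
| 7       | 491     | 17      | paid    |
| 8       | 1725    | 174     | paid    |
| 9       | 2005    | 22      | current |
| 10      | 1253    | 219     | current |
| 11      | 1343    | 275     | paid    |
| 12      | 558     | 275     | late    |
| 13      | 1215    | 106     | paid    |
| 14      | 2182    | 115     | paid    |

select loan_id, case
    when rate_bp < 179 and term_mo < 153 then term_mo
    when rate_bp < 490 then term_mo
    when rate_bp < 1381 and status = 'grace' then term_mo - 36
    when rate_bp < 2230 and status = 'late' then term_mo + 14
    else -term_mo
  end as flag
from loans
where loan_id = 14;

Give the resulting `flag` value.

loan_id = 14: rate_bp=2182, term_mo=115, status=paid.
rate_bp < 179 and term_mo < 153 → false
rate_bp < 490 → false
rate_bp < 1381 and status = 'grace' → false
rate_bp < 2230 and status = 'late' → false
No prior WHEN matched → ELSE → -115

-115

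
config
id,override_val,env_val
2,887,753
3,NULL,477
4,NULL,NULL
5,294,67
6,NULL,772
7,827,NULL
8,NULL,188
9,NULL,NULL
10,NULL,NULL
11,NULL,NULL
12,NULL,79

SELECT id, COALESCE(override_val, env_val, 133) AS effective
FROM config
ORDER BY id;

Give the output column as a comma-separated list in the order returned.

id=2: override_val=887 → 887
id=3: override_val=NULL, env_val=477 → 477
id=4: override_val=NULL, env_val=NULL, → literal 133 → 133
id=5: override_val=294 → 294
id=6: override_val=NULL, env_val=772 → 772
id=7: override_val=827 → 827
id=8: override_val=NULL, env_val=188 → 188
id=9: override_val=NULL, env_val=NULL, → literal 133 → 133
id=10: override_val=NULL, env_val=NULL, → literal 133 → 133
id=11: override_val=NULL, env_val=NULL, → literal 133 → 133
id=12: override_val=NULL, env_val=79 → 79

887, 477, 133, 294, 772, 827, 188, 133, 133, 133, 79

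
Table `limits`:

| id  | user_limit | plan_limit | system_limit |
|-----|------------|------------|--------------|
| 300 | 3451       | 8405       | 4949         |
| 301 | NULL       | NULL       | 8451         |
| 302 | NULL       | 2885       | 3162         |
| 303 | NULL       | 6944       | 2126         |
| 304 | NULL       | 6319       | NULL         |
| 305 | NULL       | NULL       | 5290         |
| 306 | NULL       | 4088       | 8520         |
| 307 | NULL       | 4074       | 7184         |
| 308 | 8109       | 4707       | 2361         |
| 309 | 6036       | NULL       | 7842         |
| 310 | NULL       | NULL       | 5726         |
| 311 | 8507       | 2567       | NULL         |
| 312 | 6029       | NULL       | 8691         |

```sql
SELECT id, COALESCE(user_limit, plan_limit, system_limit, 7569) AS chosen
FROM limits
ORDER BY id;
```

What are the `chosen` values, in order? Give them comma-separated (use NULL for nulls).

3451, 8451, 2885, 6944, 6319, 5290, 4088, 4074, 8109, 6036, 5726, 8507, 6029

id=300: user_limit=3451 → 3451
id=301: user_limit=NULL, plan_limit=NULL, system_limit=8451 → 8451
id=302: user_limit=NULL, plan_limit=2885 → 2885
id=303: user_limit=NULL, plan_limit=6944 → 6944
id=304: user_limit=NULL, plan_limit=6319 → 6319
id=305: user_limit=NULL, plan_limit=NULL, system_limit=5290 → 5290
id=306: user_limit=NULL, plan_limit=4088 → 4088
id=307: user_limit=NULL, plan_limit=4074 → 4074
id=308: user_limit=8109 → 8109
id=309: user_limit=6036 → 6036
id=310: user_limit=NULL, plan_limit=NULL, system_limit=5726 → 5726
id=311: user_limit=8507 → 8507
id=312: user_limit=6029 → 6029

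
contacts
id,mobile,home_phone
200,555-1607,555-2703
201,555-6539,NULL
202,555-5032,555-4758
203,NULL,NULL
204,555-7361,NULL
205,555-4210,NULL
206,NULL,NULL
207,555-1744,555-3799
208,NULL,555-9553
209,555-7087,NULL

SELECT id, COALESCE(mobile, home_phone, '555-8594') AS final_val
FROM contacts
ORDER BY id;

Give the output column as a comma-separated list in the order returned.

555-1607, 555-6539, 555-5032, 555-8594, 555-7361, 555-4210, 555-8594, 555-1744, 555-9553, 555-7087

id=200: mobile=555-1607 → 555-1607
id=201: mobile=555-6539 → 555-6539
id=202: mobile=555-5032 → 555-5032
id=203: mobile=NULL, home_phone=NULL, → literal 555-8594 → 555-8594
id=204: mobile=555-7361 → 555-7361
id=205: mobile=555-4210 → 555-4210
id=206: mobile=NULL, home_phone=NULL, → literal 555-8594 → 555-8594
id=207: mobile=555-1744 → 555-1744
id=208: mobile=NULL, home_phone=555-9553 → 555-9553
id=209: mobile=555-7087 → 555-7087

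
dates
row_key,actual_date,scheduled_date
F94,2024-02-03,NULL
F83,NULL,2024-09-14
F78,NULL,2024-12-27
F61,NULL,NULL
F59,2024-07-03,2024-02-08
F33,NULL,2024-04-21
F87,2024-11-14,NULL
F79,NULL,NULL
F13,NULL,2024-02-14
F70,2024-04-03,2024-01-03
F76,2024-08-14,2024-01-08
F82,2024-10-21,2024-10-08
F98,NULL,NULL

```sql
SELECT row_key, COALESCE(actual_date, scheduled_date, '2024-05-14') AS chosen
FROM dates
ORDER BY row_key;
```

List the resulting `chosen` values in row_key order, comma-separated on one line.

2024-02-14, 2024-04-21, 2024-07-03, 2024-05-14, 2024-04-03, 2024-08-14, 2024-12-27, 2024-05-14, 2024-10-21, 2024-09-14, 2024-11-14, 2024-02-03, 2024-05-14

row_key=F13: actual_date=NULL, scheduled_date=2024-02-14 → 2024-02-14
row_key=F33: actual_date=NULL, scheduled_date=2024-04-21 → 2024-04-21
row_key=F59: actual_date=2024-07-03 → 2024-07-03
row_key=F61: actual_date=NULL, scheduled_date=NULL, → literal 2024-05-14 → 2024-05-14
row_key=F70: actual_date=2024-04-03 → 2024-04-03
row_key=F76: actual_date=2024-08-14 → 2024-08-14
row_key=F78: actual_date=NULL, scheduled_date=2024-12-27 → 2024-12-27
row_key=F79: actual_date=NULL, scheduled_date=NULL, → literal 2024-05-14 → 2024-05-14
row_key=F82: actual_date=2024-10-21 → 2024-10-21
row_key=F83: actual_date=NULL, scheduled_date=2024-09-14 → 2024-09-14
row_key=F87: actual_date=2024-11-14 → 2024-11-14
row_key=F94: actual_date=2024-02-03 → 2024-02-03
row_key=F98: actual_date=NULL, scheduled_date=NULL, → literal 2024-05-14 → 2024-05-14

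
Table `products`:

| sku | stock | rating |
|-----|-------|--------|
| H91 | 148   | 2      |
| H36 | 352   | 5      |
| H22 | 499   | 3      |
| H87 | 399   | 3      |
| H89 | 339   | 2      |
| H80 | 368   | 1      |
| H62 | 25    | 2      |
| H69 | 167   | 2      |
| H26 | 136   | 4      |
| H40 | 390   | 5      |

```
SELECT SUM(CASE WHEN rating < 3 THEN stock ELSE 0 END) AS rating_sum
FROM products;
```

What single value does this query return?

sku=H91: ✓ → 148
sku=H36: ✗
sku=H22: ✗
sku=H87: ✗
sku=H89: ✓ → 339
sku=H80: ✓ → 368
sku=H62: ✓ → 25
sku=H69: ✓ → 167
sku=H26: ✗
sku=H40: ✗
rating_sum = 148 + 339 + 368 + 25 + 167 = 1047

1047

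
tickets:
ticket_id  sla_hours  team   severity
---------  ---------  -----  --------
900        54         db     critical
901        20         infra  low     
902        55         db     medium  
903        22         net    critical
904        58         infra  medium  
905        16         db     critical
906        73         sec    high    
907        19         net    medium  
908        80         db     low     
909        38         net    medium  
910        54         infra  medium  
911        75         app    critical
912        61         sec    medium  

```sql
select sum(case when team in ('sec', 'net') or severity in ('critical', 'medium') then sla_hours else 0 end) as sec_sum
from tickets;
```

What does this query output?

525

ticket_id=900: ✓ → 54
ticket_id=901: ✗
ticket_id=902: ✓ → 55
ticket_id=903: ✓ → 22
ticket_id=904: ✓ → 58
ticket_id=905: ✓ → 16
ticket_id=906: ✓ → 73
ticket_id=907: ✓ → 19
ticket_id=908: ✗
ticket_id=909: ✓ → 38
ticket_id=910: ✓ → 54
ticket_id=911: ✓ → 75
ticket_id=912: ✓ → 61
sec_sum = 54 + 55 + 22 + 58 + 16 + 73 + 19 + 38 + 54 + 75 + 61 = 525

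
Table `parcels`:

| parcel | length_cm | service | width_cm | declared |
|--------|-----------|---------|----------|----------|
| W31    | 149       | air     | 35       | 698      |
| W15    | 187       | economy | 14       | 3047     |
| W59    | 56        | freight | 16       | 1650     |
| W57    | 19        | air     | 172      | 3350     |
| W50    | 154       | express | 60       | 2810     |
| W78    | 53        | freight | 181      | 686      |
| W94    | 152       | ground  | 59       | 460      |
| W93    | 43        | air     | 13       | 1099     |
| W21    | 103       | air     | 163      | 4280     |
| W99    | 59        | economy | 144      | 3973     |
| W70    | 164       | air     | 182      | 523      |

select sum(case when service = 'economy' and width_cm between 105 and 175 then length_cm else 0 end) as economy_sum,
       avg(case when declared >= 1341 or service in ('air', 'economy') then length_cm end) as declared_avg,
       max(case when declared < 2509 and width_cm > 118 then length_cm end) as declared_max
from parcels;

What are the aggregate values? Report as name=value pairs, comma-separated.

economy_sum=59, declared_avg=103.7777777778, declared_max=164

[economy_sum: service = 'economy' and width_cm between 105 and 175]
parcel=W31: ✗
parcel=W15: ✗
parcel=W59: ✗
parcel=W57: ✗
parcel=W50: ✗
parcel=W78: ✗
parcel=W94: ✗
parcel=W93: ✗
parcel=W21: ✗
parcel=W99: ✓ → 59
parcel=W70: ✗
economy_sum = 59
—
[declared_avg: declared >= 1341 or service in ('air', 'economy')]
parcel=W31: ✓ → 149
parcel=W15: ✓ → 187
parcel=W59: ✓ → 56
parcel=W57: ✓ → 19
parcel=W50: ✓ → 154
parcel=W78: ✗
parcel=W94: ✗
parcel=W93: ✓ → 43
parcel=W21: ✓ → 103
parcel=W99: ✓ → 59
parcel=W70: ✓ → 164
declared_avg = (149 + 187 + 56 + 19 + 154 + 43 + 103 + 59 + 164) / 9 = 103.7777777778
—
[declared_max: declared < 2509 and width_cm > 118]
parcel=W31: ✗
parcel=W15: ✗
parcel=W59: ✗
parcel=W57: ✗
parcel=W50: ✗
parcel=W78: ✓ → 53
parcel=W94: ✗
parcel=W93: ✗
parcel=W21: ✗
parcel=W99: ✗
parcel=W70: ✓ → 164
declared_max = MAX(53, 164) = 164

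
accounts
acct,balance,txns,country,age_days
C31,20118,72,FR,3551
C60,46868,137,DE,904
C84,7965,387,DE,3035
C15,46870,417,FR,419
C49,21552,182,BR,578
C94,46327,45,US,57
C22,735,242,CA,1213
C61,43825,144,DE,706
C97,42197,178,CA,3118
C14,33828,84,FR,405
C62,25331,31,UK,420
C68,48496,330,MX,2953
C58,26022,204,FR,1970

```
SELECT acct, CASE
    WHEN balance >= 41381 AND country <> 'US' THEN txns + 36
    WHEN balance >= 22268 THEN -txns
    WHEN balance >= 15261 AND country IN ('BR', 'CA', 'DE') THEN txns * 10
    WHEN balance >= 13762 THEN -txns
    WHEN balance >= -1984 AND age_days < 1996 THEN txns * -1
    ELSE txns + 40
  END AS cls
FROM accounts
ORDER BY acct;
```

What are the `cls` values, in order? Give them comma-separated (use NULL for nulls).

-84, 453, -242, -72, 1820, -204, 173, 180, -31, 366, 427, -45, 214

acct=C14: balance >= 22268 → -84
acct=C15: balance >= 41381 AND country <> 'US' → 453
acct=C22: balance >= -1984 AND age_days < 1996 → -242
acct=C31: balance >= 13762 → -72
acct=C49: balance >= 15261 AND country IN ('BR', 'CA', 'DE') → 1820
acct=C58: balance >= 22268 → -204
acct=C60: balance >= 41381 AND country <> 'US' → 173
acct=C61: balance >= 41381 AND country <> 'US' → 180
acct=C62: balance >= 22268 → -31
acct=C68: balance >= 41381 AND country <> 'US' → 366
acct=C84: ELSE → 427
acct=C94: balance >= 22268 → -45
acct=C97: balance >= 41381 AND country <> 'US' → 214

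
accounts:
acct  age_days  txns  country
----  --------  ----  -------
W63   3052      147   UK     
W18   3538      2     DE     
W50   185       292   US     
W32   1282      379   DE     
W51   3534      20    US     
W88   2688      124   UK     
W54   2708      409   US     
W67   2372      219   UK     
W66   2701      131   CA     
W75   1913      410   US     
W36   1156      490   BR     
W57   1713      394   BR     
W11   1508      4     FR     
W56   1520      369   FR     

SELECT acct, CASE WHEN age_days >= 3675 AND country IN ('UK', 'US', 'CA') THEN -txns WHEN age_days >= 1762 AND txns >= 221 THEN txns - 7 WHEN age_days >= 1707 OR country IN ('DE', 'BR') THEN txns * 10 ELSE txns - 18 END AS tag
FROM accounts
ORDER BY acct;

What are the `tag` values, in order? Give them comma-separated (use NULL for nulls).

-14, 20, 3790, 4900, 274, 200, 402, 351, 3940, 1470, 1310, 2190, 403, 1240

acct=W11: ELSE → -14
acct=W18: age_days >= 1707 OR country IN ('DE', 'BR') → 20
acct=W32: age_days >= 1707 OR country IN ('DE', 'BR') → 3790
acct=W36: age_days >= 1707 OR country IN ('DE', 'BR') → 4900
acct=W50: ELSE → 274
acct=W51: age_days >= 1707 OR country IN ('DE', 'BR') → 200
acct=W54: age_days >= 1762 AND txns >= 221 → 402
acct=W56: ELSE → 351
acct=W57: age_days >= 1707 OR country IN ('DE', 'BR') → 3940
acct=W63: age_days >= 1707 OR country IN ('DE', 'BR') → 1470
acct=W66: age_days >= 1707 OR country IN ('DE', 'BR') → 1310
acct=W67: age_days >= 1707 OR country IN ('DE', 'BR') → 2190
acct=W75: age_days >= 1762 AND txns >= 221 → 403
acct=W88: age_days >= 1707 OR country IN ('DE', 'BR') → 1240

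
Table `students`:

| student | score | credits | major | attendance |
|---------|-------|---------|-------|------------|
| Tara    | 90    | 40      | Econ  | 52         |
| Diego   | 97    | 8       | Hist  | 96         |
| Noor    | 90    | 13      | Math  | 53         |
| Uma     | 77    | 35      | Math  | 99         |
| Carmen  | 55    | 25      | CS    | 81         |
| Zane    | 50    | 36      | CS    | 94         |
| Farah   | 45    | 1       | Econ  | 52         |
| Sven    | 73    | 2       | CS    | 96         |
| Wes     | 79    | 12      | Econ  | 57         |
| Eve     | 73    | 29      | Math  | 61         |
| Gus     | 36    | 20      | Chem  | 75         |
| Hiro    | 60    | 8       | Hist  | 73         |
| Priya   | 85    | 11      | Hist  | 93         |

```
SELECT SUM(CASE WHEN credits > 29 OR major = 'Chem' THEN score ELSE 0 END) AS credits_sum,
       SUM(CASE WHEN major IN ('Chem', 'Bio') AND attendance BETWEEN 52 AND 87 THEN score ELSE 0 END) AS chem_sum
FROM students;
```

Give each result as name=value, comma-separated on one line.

[credits_sum: credits > 29 OR major = 'Chem']
student=Tara: ✓ → 90
student=Diego: ✗
student=Noor: ✗
student=Uma: ✓ → 77
student=Carmen: ✗
student=Zane: ✓ → 50
student=Farah: ✗
student=Sven: ✗
student=Wes: ✗
student=Eve: ✗
student=Gus: ✓ → 36
student=Hiro: ✗
student=Priya: ✗
credits_sum = 90 + 77 + 50 + 36 = 253
—
[chem_sum: major IN ('Chem', 'Bio') AND attendance BETWEEN 52 AND 87]
student=Tara: ✗
student=Diego: ✗
student=Noor: ✗
student=Uma: ✗
student=Carmen: ✗
student=Zane: ✗
student=Farah: ✗
student=Sven: ✗
student=Wes: ✗
student=Eve: ✗
student=Gus: ✓ → 36
student=Hiro: ✗
student=Priya: ✗
chem_sum = 36

credits_sum=253, chem_sum=36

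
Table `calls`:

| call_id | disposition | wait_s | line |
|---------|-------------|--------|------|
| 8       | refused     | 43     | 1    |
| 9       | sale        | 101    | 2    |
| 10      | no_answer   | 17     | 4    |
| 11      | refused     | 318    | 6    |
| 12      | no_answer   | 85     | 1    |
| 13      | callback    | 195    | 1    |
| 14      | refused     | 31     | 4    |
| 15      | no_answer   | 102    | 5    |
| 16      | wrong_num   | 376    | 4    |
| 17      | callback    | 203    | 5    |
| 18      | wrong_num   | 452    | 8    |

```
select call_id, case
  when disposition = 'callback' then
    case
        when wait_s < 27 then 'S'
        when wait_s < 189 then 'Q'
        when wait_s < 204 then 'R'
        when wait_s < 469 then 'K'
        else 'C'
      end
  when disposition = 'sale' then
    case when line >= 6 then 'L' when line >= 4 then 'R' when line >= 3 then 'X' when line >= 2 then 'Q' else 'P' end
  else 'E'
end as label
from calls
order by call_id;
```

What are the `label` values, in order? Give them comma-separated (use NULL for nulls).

E, Q, E, E, E, R, E, E, E, R, E

call_id=8: disposition='refused' → outer ELSE → E
call_id=9: disposition='sale' → inner[line >= 2] → Q
call_id=10: disposition='no_answer' → outer ELSE → E
call_id=11: disposition='refused' → outer ELSE → E
call_id=12: disposition='no_answer' → outer ELSE → E
call_id=13: disposition='callback' → inner[wait_s < 204] → R
call_id=14: disposition='refused' → outer ELSE → E
call_id=15: disposition='no_answer' → outer ELSE → E
call_id=16: disposition='wrong_num' → outer ELSE → E
call_id=17: disposition='callback' → inner[wait_s < 204] → R
call_id=18: disposition='wrong_num' → outer ELSE → E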